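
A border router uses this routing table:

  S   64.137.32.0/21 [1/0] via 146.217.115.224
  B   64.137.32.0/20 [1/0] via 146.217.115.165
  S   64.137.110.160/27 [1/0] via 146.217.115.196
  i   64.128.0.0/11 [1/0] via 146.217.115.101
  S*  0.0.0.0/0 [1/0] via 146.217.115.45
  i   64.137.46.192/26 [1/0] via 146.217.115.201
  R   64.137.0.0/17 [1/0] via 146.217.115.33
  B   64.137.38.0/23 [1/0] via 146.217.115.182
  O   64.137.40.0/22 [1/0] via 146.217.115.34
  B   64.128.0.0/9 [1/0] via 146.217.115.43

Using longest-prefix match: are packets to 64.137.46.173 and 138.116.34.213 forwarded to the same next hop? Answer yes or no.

64.137.46.173: longest match 64.137.32.0/20 -> 146.217.115.165
138.116.34.213: longest match 0.0.0.0/0 -> 146.217.115.45

no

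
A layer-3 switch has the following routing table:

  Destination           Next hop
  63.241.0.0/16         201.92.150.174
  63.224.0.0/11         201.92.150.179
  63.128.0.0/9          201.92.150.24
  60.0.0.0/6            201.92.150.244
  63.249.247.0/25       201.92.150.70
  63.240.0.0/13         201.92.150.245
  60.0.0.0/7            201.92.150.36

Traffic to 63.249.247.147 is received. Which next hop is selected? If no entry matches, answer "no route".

201.92.150.179

Routes whose prefix contains 63.249.247.147:
  60.0.0.0/6 (60.0.0.0 - 63.255.255.255) -> 201.92.150.244
  63.128.0.0/9 (63.128.0.0 - 63.255.255.255) -> 201.92.150.24
  63.224.0.0/11 (63.224.0.0 - 63.255.255.255) -> 201.92.150.179
More-specific entries that do NOT match:
  63.249.247.0/25 (63.249.247.0 - 63.249.247.127) does not contain 63.249.247.147
  63.241.0.0/16 (63.241.0.0 - 63.241.255.255) does not contain 63.249.247.147
  63.240.0.0/13 (63.240.0.0 - 63.247.255.255) does not contain 63.249.247.147
Longest matching prefix is /11 -> next hop 201.92.150.179.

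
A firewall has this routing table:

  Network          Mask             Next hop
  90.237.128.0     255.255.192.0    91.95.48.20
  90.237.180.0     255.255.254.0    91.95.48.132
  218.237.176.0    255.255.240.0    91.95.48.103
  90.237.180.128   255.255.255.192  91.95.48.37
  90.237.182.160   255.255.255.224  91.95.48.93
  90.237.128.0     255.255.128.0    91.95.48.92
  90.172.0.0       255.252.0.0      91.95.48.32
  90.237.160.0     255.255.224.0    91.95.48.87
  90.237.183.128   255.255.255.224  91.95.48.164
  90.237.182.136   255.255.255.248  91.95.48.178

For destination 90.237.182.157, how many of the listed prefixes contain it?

Prefixes containing 90.237.182.157:
  90.237.128.0/17 (90.237.128.0 - 90.237.255.255)
  90.237.128.0/18 (90.237.128.0 - 90.237.191.255)
  90.237.160.0/19 (90.237.160.0 - 90.237.191.255)
Total matching entries: 3.

3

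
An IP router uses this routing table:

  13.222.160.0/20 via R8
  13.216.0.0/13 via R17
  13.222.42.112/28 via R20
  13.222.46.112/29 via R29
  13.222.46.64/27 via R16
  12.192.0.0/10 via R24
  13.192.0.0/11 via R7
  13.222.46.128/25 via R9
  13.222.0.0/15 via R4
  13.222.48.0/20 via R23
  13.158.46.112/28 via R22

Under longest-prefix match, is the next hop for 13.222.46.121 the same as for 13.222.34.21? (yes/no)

yes

13.222.46.121: longest match 13.222.0.0/15 -> R4
13.222.34.21: longest match 13.222.0.0/15 -> R4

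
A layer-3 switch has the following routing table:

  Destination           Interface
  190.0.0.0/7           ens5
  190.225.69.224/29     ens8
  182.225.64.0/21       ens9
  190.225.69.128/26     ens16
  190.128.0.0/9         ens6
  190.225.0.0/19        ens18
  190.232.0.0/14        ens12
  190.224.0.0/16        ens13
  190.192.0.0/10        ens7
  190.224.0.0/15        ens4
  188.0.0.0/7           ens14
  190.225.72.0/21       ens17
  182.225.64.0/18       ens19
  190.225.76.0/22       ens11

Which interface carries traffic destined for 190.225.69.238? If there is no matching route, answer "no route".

Routes whose prefix contains 190.225.69.238:
  190.0.0.0/7 (190.0.0.0 - 191.255.255.255) -> ens5
  190.128.0.0/9 (190.128.0.0 - 190.255.255.255) -> ens6
  190.192.0.0/10 (190.192.0.0 - 190.255.255.255) -> ens7
  190.224.0.0/15 (190.224.0.0 - 190.225.255.255) -> ens4
More-specific entries that do NOT match:
  190.225.69.224/29 (190.225.69.224 - 190.225.69.231) does not contain 190.225.69.238
  190.225.69.128/26 (190.225.69.128 - 190.225.69.191) does not contain 190.225.69.238
  190.225.76.0/22 (190.225.76.0 - 190.225.79.255) does not contain 190.225.69.238
  182.225.64.0/21 (182.225.64.0 - 182.225.71.255) does not contain 190.225.69.238
  190.225.72.0/21 (190.225.72.0 - 190.225.79.255) does not contain 190.225.69.238
  190.225.0.0/19 (190.225.0.0 - 190.225.31.255) does not contain 190.225.69.238
  182.225.64.0/18 (182.225.64.0 - 182.225.127.255) does not contain 190.225.69.238
  190.224.0.0/16 (190.224.0.0 - 190.224.255.255) does not contain 190.225.69.238
Longest matching prefix is /15 -> interface ens4.

ens4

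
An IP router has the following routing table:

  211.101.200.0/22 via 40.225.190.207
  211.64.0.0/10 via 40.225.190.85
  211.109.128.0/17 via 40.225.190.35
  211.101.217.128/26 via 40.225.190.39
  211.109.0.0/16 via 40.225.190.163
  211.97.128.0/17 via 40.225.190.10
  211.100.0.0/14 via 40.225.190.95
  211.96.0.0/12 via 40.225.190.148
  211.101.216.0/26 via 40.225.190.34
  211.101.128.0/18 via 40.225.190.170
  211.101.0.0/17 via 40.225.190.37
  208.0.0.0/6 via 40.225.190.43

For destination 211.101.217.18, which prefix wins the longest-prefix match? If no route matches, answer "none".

Entries matching 211.101.217.18:
  208.0.0.0/6 (208.0.0.0 - 211.255.255.255)
  211.64.0.0/10 (211.64.0.0 - 211.127.255.255)
  211.96.0.0/12 (211.96.0.0 - 211.111.255.255)
  211.100.0.0/14 (211.100.0.0 - 211.103.255.255)
Most specific is 211.100.0.0/14.

211.100.0.0/14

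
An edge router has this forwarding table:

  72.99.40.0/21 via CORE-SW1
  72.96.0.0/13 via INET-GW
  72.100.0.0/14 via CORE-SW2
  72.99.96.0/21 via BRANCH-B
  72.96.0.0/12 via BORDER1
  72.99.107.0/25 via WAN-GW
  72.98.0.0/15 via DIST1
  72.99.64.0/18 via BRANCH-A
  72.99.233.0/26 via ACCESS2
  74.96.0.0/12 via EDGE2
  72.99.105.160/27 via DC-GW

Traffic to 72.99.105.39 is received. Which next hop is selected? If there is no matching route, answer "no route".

Routes whose prefix contains 72.99.105.39:
  72.96.0.0/12 (72.96.0.0 - 72.111.255.255) -> BORDER1
  72.96.0.0/13 (72.96.0.0 - 72.103.255.255) -> INET-GW
  72.98.0.0/15 (72.98.0.0 - 72.99.255.255) -> DIST1
  72.99.64.0/18 (72.99.64.0 - 72.99.127.255) -> BRANCH-A
More-specific entries that do NOT match:
  72.99.105.160/27 (72.99.105.160 - 72.99.105.191) does not contain 72.99.105.39
  72.99.233.0/26 (72.99.233.0 - 72.99.233.63) does not contain 72.99.105.39
  72.99.107.0/25 (72.99.107.0 - 72.99.107.127) does not contain 72.99.105.39
  72.99.40.0/21 (72.99.40.0 - 72.99.47.255) does not contain 72.99.105.39
  72.99.96.0/21 (72.99.96.0 - 72.99.103.255) does not contain 72.99.105.39
Longest matching prefix is /18 -> next hop BRANCH-A.

BRANCH-A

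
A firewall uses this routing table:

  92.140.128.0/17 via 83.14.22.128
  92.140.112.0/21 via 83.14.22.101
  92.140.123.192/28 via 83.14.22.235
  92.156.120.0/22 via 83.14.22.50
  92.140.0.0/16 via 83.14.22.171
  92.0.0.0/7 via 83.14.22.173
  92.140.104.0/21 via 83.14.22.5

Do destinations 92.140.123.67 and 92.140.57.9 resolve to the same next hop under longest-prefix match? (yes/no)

92.140.123.67: longest match 92.140.0.0/16 -> 83.14.22.171
92.140.57.9: longest match 92.140.0.0/16 -> 83.14.22.171

yes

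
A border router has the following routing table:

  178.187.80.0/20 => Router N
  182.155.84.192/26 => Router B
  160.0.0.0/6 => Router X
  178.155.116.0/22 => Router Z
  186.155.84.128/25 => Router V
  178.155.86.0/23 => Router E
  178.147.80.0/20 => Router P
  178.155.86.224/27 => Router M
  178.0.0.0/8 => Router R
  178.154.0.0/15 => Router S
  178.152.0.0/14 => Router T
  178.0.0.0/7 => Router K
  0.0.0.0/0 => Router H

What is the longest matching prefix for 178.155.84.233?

Entries matching 178.155.84.233:
  0.0.0.0/0 (default, matches everything)
  178.0.0.0/7 (178.0.0.0 - 179.255.255.255)
  178.0.0.0/8 (178.0.0.0 - 178.255.255.255)
  178.152.0.0/14 (178.152.0.0 - 178.155.255.255)
  178.154.0.0/15 (178.154.0.0 - 178.155.255.255)
Most specific is 178.154.0.0/15.

178.154.0.0/15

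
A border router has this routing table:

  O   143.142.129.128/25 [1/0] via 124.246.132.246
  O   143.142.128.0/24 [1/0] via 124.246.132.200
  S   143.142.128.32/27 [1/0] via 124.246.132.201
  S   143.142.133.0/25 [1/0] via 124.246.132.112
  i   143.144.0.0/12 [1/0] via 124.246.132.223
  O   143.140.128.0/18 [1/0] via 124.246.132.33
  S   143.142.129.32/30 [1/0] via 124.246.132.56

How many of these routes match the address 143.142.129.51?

0

No listed prefix contains 143.142.129.51.
Total matching entries: 0.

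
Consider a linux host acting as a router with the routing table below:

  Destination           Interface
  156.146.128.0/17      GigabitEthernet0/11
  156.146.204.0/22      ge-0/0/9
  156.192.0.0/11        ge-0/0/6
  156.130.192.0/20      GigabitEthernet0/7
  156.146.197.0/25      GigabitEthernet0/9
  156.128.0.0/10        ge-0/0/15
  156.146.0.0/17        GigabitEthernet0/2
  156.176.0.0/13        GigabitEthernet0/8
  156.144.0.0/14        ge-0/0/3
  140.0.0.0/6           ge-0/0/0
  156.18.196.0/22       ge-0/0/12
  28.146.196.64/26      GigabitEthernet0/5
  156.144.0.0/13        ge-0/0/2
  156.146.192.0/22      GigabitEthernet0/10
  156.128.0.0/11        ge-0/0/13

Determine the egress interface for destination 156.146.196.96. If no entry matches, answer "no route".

Routes whose prefix contains 156.146.196.96:
  156.128.0.0/10 (156.128.0.0 - 156.191.255.255) -> ge-0/0/15
  156.128.0.0/11 (156.128.0.0 - 156.159.255.255) -> ge-0/0/13
  156.144.0.0/13 (156.144.0.0 - 156.151.255.255) -> ge-0/0/2
  156.144.0.0/14 (156.144.0.0 - 156.147.255.255) -> ge-0/0/3
  156.146.128.0/17 (156.146.128.0 - 156.146.255.255) -> GigabitEthernet0/11
More-specific entries that do NOT match:
  28.146.196.64/26 (28.146.196.64 - 28.146.196.127) does not contain 156.146.196.96
  156.146.197.0/25 (156.146.197.0 - 156.146.197.127) does not contain 156.146.196.96
  156.146.204.0/22 (156.146.204.0 - 156.146.207.255) does not contain 156.146.196.96
  156.18.196.0/22 (156.18.196.0 - 156.18.199.255) does not contain 156.146.196.96
  156.146.192.0/22 (156.146.192.0 - 156.146.195.255) does not contain 156.146.196.96
  156.130.192.0/20 (156.130.192.0 - 156.130.207.255) does not contain 156.146.196.96
Longest matching prefix is /17 -> interface GigabitEthernet0/11.

GigabitEthernet0/11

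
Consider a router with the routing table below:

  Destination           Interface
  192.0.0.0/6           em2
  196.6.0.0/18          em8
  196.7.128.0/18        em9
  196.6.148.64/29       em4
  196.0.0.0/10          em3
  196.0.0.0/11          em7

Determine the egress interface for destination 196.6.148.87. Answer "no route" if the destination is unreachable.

em7

Routes whose prefix contains 196.6.148.87:
  196.0.0.0/10 (196.0.0.0 - 196.63.255.255) -> em3
  196.0.0.0/11 (196.0.0.0 - 196.31.255.255) -> em7
More-specific entries that do NOT match:
  196.6.148.64/29 (196.6.148.64 - 196.6.148.71) does not contain 196.6.148.87
  196.6.0.0/18 (196.6.0.0 - 196.6.63.255) does not contain 196.6.148.87
  196.7.128.0/18 (196.7.128.0 - 196.7.191.255) does not contain 196.6.148.87
Longest matching prefix is /11 -> interface em7.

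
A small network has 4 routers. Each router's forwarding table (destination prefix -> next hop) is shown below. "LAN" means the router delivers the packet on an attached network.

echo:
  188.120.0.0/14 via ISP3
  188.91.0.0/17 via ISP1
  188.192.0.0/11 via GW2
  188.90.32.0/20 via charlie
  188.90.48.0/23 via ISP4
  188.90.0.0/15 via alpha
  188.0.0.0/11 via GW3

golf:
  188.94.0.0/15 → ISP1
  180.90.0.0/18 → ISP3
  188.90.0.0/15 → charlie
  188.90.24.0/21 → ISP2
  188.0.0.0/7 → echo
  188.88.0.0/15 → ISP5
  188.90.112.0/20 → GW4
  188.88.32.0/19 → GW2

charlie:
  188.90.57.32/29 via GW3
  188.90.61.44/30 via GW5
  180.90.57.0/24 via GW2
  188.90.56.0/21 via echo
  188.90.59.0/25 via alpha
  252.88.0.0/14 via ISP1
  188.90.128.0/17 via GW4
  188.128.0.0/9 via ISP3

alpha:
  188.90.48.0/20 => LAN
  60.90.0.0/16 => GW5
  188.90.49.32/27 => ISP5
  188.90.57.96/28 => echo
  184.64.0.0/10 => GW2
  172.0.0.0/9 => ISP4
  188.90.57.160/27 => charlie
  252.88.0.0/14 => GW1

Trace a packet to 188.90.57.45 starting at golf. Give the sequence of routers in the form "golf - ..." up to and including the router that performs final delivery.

golf - charlie - echo - alpha

At golf: longest match for 188.90.57.45 is 188.90.0.0/15 -> charlie
At charlie: longest match for 188.90.57.45 is 188.90.56.0/21 -> echo
At echo: longest match for 188.90.57.45 is 188.90.0.0/15 -> alpha
At alpha: longest match for 188.90.57.45 is 188.90.48.0/20 -> LAN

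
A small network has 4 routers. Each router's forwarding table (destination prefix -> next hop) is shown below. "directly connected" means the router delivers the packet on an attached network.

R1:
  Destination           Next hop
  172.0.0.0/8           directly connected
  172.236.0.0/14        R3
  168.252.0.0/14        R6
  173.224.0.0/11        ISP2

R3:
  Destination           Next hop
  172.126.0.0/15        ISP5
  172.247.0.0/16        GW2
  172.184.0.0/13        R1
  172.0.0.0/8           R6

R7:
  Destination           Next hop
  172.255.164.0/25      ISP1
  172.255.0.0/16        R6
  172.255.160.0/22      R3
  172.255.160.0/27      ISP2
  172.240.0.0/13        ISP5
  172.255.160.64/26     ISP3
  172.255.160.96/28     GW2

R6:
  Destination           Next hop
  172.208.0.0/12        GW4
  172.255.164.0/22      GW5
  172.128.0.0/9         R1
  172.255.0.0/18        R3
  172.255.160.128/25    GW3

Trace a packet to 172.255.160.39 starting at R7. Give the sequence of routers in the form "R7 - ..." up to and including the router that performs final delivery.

R7 - R3 - R6 - R1

At R7: longest match for 172.255.160.39 is 172.255.160.0/22 -> R3
At R3: longest match for 172.255.160.39 is 172.0.0.0/8 -> R6
At R6: longest match for 172.255.160.39 is 172.128.0.0/9 -> R1
At R1: longest match for 172.255.160.39 is 172.0.0.0/8 -> directly connected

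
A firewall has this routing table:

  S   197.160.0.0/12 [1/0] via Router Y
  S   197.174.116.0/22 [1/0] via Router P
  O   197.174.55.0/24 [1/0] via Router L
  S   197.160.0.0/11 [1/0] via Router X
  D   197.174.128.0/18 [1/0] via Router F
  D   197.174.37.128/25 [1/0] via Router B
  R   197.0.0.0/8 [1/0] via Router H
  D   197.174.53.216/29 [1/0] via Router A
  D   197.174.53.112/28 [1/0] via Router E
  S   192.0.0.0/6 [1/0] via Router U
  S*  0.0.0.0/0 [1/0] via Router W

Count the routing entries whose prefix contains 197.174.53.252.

4

Prefixes containing 197.174.53.252:
  0.0.0.0/0 (default, matches everything)
  197.0.0.0/8 (197.0.0.0 - 197.255.255.255)
  197.160.0.0/11 (197.160.0.0 - 197.191.255.255)
  197.160.0.0/12 (197.160.0.0 - 197.175.255.255)
Total matching entries: 4.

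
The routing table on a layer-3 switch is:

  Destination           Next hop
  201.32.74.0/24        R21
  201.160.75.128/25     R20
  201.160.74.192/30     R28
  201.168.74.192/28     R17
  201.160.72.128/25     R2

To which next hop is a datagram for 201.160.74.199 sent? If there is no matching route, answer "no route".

no route

No entry's prefix contains 201.160.74.199; there is no default route.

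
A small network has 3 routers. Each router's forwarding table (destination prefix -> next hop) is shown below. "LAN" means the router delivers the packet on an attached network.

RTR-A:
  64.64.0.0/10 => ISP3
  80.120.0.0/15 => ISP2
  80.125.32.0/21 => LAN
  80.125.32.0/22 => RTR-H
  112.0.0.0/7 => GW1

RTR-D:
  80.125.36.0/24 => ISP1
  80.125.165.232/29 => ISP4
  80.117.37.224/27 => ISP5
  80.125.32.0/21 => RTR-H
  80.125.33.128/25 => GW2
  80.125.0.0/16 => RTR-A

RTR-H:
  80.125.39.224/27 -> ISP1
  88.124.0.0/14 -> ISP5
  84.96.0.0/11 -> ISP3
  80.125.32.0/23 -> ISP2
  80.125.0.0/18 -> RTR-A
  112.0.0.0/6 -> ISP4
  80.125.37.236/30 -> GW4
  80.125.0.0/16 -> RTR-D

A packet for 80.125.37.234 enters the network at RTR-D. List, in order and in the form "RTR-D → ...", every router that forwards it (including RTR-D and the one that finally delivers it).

At RTR-D: longest match for 80.125.37.234 is 80.125.32.0/21 -> RTR-H
At RTR-H: longest match for 80.125.37.234 is 80.125.0.0/18 -> RTR-A
At RTR-A: longest match for 80.125.37.234 is 80.125.32.0/21 -> LAN

RTR-D → RTR-H → RTR-A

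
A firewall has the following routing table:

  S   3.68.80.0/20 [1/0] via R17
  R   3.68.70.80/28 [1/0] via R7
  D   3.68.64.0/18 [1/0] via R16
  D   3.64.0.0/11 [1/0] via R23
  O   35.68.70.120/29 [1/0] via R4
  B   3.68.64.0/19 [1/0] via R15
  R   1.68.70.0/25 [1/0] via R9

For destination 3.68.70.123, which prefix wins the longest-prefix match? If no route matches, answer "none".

Entries matching 3.68.70.123:
  3.64.0.0/11 (3.64.0.0 - 3.95.255.255)
  3.68.64.0/18 (3.68.64.0 - 3.68.127.255)
  3.68.64.0/19 (3.68.64.0 - 3.68.95.255)
Most specific is 3.68.64.0/19.

3.68.64.0/19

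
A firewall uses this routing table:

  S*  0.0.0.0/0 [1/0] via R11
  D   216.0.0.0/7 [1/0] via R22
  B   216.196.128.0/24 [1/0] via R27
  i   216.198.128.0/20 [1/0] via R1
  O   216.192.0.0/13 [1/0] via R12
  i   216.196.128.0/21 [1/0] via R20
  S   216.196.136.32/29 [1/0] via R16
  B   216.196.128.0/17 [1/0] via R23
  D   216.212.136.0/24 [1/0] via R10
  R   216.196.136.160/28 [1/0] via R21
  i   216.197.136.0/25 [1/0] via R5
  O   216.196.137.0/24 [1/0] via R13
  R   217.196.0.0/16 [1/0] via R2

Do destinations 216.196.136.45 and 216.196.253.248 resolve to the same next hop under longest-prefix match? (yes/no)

216.196.136.45: longest match 216.196.128.0/17 -> R23
216.196.253.248: longest match 216.196.128.0/17 -> R23

yes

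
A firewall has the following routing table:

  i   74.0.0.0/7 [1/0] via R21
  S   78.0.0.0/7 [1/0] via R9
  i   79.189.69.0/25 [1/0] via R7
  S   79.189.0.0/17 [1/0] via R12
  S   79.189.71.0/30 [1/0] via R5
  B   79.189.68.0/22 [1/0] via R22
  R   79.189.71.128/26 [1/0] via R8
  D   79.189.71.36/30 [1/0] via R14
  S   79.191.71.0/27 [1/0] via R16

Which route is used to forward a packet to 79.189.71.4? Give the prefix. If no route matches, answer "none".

Entries matching 79.189.71.4:
  78.0.0.0/7 (78.0.0.0 - 79.255.255.255)
  79.189.0.0/17 (79.189.0.0 - 79.189.127.255)
  79.189.68.0/22 (79.189.68.0 - 79.189.71.255)
Most specific is 79.189.68.0/22.

79.189.68.0/22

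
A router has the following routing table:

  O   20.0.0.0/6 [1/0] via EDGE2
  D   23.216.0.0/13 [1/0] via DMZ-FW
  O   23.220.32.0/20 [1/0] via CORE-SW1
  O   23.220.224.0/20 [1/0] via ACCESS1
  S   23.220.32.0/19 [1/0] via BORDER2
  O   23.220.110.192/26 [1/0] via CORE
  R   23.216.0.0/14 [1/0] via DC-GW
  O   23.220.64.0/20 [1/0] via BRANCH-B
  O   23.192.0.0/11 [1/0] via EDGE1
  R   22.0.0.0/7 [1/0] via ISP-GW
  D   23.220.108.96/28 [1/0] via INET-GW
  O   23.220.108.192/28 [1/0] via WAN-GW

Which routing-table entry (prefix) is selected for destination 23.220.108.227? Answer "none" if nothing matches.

23.216.0.0/13

Entries matching 23.220.108.227:
  20.0.0.0/6 (20.0.0.0 - 23.255.255.255)
  22.0.0.0/7 (22.0.0.0 - 23.255.255.255)
  23.192.0.0/11 (23.192.0.0 - 23.223.255.255)
  23.216.0.0/13 (23.216.0.0 - 23.223.255.255)
Most specific is 23.216.0.0/13.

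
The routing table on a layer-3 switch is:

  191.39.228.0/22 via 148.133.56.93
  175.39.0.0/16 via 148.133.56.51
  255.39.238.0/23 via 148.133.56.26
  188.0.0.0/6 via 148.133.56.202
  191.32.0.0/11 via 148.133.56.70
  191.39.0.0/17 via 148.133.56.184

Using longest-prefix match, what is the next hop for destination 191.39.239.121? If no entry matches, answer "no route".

148.133.56.70

Routes whose prefix contains 191.39.239.121:
  188.0.0.0/6 (188.0.0.0 - 191.255.255.255) -> 148.133.56.202
  191.32.0.0/11 (191.32.0.0 - 191.63.255.255) -> 148.133.56.70
More-specific entries that do NOT match:
  255.39.238.0/23 (255.39.238.0 - 255.39.239.255) does not contain 191.39.239.121
  191.39.228.0/22 (191.39.228.0 - 191.39.231.255) does not contain 191.39.239.121
  191.39.0.0/17 (191.39.0.0 - 191.39.127.255) does not contain 191.39.239.121
  175.39.0.0/16 (175.39.0.0 - 175.39.255.255) does not contain 191.39.239.121
Longest matching prefix is /11 -> next hop 148.133.56.70.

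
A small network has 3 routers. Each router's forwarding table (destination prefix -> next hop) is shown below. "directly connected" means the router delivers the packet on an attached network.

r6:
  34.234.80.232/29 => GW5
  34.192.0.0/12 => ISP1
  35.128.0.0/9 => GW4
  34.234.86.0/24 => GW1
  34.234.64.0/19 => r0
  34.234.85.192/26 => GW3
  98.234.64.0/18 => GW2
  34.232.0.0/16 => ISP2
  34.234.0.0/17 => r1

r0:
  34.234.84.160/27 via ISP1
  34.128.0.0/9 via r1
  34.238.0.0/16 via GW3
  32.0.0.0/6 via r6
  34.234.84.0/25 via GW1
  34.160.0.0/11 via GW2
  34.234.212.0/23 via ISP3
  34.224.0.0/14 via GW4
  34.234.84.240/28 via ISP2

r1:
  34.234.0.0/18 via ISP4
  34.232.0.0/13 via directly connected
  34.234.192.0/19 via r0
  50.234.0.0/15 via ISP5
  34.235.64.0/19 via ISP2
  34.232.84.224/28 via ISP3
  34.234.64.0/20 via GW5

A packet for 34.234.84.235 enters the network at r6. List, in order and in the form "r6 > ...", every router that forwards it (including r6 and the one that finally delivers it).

At r6: longest match for 34.234.84.235 is 34.234.64.0/19 -> r0
At r0: longest match for 34.234.84.235 is 34.128.0.0/9 -> r1
At r1: longest match for 34.234.84.235 is 34.232.0.0/13 -> directly connected

r6 > r0 > r1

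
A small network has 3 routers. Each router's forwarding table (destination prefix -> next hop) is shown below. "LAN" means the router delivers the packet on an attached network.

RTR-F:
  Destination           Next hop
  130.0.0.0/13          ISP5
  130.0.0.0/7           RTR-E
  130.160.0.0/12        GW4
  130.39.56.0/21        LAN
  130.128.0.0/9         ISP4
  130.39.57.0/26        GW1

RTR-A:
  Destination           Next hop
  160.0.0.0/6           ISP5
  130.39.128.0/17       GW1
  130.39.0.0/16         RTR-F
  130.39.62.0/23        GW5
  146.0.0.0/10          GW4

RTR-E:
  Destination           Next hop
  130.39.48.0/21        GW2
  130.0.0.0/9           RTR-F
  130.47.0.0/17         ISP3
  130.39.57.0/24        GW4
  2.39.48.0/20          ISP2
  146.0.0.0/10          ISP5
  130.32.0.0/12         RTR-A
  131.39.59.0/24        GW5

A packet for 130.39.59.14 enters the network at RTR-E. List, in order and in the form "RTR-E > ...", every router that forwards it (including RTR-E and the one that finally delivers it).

At RTR-E: longest match for 130.39.59.14 is 130.32.0.0/12 -> RTR-A
At RTR-A: longest match for 130.39.59.14 is 130.39.0.0/16 -> RTR-F
At RTR-F: longest match for 130.39.59.14 is 130.39.56.0/21 -> LAN

RTR-E > RTR-A > RTR-F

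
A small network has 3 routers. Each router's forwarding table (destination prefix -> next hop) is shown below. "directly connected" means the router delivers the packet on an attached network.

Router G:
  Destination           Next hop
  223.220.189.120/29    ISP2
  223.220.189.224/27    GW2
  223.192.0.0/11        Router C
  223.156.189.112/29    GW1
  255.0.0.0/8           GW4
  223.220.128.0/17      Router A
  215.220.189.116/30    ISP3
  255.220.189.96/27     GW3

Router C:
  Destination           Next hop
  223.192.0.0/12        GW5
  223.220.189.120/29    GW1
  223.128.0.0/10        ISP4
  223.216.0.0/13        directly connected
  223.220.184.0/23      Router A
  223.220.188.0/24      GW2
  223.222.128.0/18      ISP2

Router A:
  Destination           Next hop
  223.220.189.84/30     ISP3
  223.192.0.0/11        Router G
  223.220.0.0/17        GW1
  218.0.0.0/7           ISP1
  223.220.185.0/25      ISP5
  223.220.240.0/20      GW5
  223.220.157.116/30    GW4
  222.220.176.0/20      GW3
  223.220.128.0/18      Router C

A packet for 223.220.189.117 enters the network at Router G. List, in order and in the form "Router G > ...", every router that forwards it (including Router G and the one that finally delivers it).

At Router G: longest match for 223.220.189.117 is 223.220.128.0/17 -> Router A
At Router A: longest match for 223.220.189.117 is 223.220.128.0/18 -> Router C
At Router C: longest match for 223.220.189.117 is 223.216.0.0/13 -> directly connected

Router G > Router A > Router C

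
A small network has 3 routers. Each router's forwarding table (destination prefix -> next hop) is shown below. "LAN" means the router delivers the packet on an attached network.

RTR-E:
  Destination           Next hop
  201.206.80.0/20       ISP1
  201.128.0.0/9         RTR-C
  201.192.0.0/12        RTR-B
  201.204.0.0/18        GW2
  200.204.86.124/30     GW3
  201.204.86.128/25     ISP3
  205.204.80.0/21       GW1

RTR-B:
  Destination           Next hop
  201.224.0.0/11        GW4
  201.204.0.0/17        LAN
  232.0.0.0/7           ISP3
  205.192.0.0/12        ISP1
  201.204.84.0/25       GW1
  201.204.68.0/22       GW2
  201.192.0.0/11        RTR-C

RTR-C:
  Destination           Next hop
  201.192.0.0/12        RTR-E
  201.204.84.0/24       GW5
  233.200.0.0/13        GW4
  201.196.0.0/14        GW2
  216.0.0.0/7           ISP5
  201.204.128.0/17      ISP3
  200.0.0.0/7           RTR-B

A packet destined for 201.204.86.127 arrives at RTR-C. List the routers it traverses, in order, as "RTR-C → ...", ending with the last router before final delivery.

At RTR-C: longest match for 201.204.86.127 is 201.192.0.0/12 -> RTR-E
At RTR-E: longest match for 201.204.86.127 is 201.192.0.0/12 -> RTR-B
At RTR-B: longest match for 201.204.86.127 is 201.204.0.0/17 -> LAN

RTR-C → RTR-E → RTR-B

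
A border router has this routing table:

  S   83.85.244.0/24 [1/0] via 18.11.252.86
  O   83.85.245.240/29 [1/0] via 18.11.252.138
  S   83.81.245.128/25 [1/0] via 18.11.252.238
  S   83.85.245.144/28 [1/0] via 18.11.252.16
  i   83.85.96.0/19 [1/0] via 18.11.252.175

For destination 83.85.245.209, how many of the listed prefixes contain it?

No listed prefix contains 83.85.245.209.
Total matching entries: 0.

0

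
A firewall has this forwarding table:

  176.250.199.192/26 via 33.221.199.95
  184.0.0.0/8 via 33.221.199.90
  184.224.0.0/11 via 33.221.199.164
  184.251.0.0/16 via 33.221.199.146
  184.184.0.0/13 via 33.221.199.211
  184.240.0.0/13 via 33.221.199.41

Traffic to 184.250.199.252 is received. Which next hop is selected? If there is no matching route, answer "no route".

Routes whose prefix contains 184.250.199.252:
  184.0.0.0/8 (184.0.0.0 - 184.255.255.255) -> 33.221.199.90
  184.224.0.0/11 (184.224.0.0 - 184.255.255.255) -> 33.221.199.164
More-specific entries that do NOT match:
  176.250.199.192/26 (176.250.199.192 - 176.250.199.255) does not contain 184.250.199.252
  184.251.0.0/16 (184.251.0.0 - 184.251.255.255) does not contain 184.250.199.252
  184.184.0.0/13 (184.184.0.0 - 184.191.255.255) does not contain 184.250.199.252
  184.240.0.0/13 (184.240.0.0 - 184.247.255.255) does not contain 184.250.199.252
Longest matching prefix is /11 -> next hop 33.221.199.164.

33.221.199.164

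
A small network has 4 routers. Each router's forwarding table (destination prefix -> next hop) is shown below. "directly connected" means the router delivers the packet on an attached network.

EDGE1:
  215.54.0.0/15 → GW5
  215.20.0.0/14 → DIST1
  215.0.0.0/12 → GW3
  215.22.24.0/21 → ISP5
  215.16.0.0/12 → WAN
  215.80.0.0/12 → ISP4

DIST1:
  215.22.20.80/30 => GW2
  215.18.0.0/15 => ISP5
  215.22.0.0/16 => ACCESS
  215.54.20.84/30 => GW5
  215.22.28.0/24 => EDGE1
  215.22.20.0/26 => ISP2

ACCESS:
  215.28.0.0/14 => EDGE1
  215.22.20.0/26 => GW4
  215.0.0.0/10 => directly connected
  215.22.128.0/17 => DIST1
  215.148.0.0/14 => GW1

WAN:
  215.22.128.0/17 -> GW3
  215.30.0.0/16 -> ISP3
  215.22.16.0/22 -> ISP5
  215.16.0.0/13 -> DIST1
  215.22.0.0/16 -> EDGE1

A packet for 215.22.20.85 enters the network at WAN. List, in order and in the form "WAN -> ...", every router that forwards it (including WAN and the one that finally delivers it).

WAN -> EDGE1 -> DIST1 -> ACCESS

At WAN: longest match for 215.22.20.85 is 215.22.0.0/16 -> EDGE1
At EDGE1: longest match for 215.22.20.85 is 215.20.0.0/14 -> DIST1
At DIST1: longest match for 215.22.20.85 is 215.22.0.0/16 -> ACCESS
At ACCESS: longest match for 215.22.20.85 is 215.0.0.0/10 -> directly connected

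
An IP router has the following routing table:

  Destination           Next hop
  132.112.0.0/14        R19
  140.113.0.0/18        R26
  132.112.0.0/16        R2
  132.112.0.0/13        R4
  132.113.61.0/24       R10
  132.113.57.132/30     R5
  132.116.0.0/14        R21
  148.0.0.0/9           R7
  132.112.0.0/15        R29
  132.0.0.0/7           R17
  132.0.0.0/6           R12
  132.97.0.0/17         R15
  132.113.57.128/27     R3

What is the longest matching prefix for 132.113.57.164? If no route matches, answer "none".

132.112.0.0/15

Entries matching 132.113.57.164:
  132.0.0.0/6 (132.0.0.0 - 135.255.255.255)
  132.0.0.0/7 (132.0.0.0 - 133.255.255.255)
  132.112.0.0/13 (132.112.0.0 - 132.119.255.255)
  132.112.0.0/14 (132.112.0.0 - 132.115.255.255)
  132.112.0.0/15 (132.112.0.0 - 132.113.255.255)
Most specific is 132.112.0.0/15.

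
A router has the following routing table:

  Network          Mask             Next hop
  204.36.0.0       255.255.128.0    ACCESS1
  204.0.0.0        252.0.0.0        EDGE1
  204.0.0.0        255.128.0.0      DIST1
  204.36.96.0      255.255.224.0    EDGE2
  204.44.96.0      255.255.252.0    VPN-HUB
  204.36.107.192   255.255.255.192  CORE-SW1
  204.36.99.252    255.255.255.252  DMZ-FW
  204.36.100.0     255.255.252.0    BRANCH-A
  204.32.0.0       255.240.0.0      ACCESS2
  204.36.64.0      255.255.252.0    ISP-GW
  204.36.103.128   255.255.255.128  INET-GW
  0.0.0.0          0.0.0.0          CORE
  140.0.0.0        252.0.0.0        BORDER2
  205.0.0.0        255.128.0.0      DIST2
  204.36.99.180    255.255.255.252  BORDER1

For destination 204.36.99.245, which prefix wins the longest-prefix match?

Entries matching 204.36.99.245:
  0.0.0.0/0 (default, matches everything)
  204.0.0.0/6 (204.0.0.0 - 207.255.255.255)
  204.0.0.0/9 (204.0.0.0 - 204.127.255.255)
  204.32.0.0/12 (204.32.0.0 - 204.47.255.255)
  204.36.0.0/17 (204.36.0.0 - 204.36.127.255)
  204.36.96.0/19 (204.36.96.0 - 204.36.127.255)
Most specific is 204.36.96.0/19.

204.36.96.0/19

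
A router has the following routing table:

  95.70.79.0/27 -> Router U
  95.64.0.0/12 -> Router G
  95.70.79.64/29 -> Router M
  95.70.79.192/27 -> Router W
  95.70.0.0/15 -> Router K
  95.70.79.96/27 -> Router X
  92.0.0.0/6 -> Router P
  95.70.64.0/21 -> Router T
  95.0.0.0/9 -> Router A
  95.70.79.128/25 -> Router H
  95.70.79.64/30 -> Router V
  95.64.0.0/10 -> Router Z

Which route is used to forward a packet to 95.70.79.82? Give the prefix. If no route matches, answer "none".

95.70.0.0/15

Entries matching 95.70.79.82:
  92.0.0.0/6 (92.0.0.0 - 95.255.255.255)
  95.0.0.0/9 (95.0.0.0 - 95.127.255.255)
  95.64.0.0/10 (95.64.0.0 - 95.127.255.255)
  95.64.0.0/12 (95.64.0.0 - 95.79.255.255)
  95.70.0.0/15 (95.70.0.0 - 95.71.255.255)
Most specific is 95.70.0.0/15.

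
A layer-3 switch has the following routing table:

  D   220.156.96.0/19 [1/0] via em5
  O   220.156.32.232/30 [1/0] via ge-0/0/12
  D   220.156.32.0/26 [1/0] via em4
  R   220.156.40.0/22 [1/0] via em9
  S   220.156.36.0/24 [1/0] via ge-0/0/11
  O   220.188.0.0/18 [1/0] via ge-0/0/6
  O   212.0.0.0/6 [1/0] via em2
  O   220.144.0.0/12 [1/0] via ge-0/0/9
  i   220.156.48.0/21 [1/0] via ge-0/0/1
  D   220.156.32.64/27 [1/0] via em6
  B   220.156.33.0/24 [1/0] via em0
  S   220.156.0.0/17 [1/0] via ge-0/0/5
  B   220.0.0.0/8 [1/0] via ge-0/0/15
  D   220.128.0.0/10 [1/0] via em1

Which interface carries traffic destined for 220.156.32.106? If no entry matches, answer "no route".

Routes whose prefix contains 220.156.32.106:
  220.0.0.0/8 (220.0.0.0 - 220.255.255.255) -> ge-0/0/15
  220.128.0.0/10 (220.128.0.0 - 220.191.255.255) -> em1
  220.144.0.0/12 (220.144.0.0 - 220.159.255.255) -> ge-0/0/9
  220.156.0.0/17 (220.156.0.0 - 220.156.127.255) -> ge-0/0/5
More-specific entries that do NOT match:
  220.156.32.232/30 (220.156.32.232 - 220.156.32.235) does not contain 220.156.32.106
  220.156.32.64/27 (220.156.32.64 - 220.156.32.95) does not contain 220.156.32.106
  220.156.32.0/26 (220.156.32.0 - 220.156.32.63) does not contain 220.156.32.106
  220.156.36.0/24 (220.156.36.0 - 220.156.36.255) does not contain 220.156.32.106
  220.156.33.0/24 (220.156.33.0 - 220.156.33.255) does not contain 220.156.32.106
  220.156.40.0/22 (220.156.40.0 - 220.156.43.255) does not contain 220.156.32.106
  220.156.48.0/21 (220.156.48.0 - 220.156.55.255) does not contain 220.156.32.106
  220.156.96.0/19 (220.156.96.0 - 220.156.127.255) does not contain 220.156.32.106
  220.188.0.0/18 (220.188.0.0 - 220.188.63.255) does not contain 220.156.32.106
Longest matching prefix is /17 -> interface ge-0/0/5.

ge-0/0/5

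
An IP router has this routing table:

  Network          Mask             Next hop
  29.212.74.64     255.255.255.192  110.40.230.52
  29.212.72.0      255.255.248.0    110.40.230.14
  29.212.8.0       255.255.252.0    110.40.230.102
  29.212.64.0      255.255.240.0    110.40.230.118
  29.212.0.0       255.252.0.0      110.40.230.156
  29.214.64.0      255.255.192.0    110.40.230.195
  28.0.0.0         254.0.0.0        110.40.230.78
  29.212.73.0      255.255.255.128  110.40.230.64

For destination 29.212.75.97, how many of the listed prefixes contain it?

4

Prefixes containing 29.212.75.97:
  28.0.0.0/7 (28.0.0.0 - 29.255.255.255)
  29.212.0.0/14 (29.212.0.0 - 29.215.255.255)
  29.212.64.0/20 (29.212.64.0 - 29.212.79.255)
  29.212.72.0/21 (29.212.72.0 - 29.212.79.255)
Total matching entries: 4.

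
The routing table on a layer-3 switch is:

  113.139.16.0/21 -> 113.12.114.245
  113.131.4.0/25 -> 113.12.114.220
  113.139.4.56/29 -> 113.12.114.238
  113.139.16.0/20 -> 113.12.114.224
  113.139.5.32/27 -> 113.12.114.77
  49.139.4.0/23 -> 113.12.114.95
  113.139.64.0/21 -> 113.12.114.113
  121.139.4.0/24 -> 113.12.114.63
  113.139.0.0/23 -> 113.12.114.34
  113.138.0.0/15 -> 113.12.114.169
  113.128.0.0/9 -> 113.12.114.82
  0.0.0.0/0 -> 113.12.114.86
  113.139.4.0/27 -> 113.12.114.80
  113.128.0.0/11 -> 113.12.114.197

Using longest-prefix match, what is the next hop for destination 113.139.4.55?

113.12.114.169

Routes whose prefix contains 113.139.4.55:
  0.0.0.0/0 (default, matches everything) -> 113.12.114.86
  113.128.0.0/9 (113.128.0.0 - 113.255.255.255) -> 113.12.114.82
  113.128.0.0/11 (113.128.0.0 - 113.159.255.255) -> 113.12.114.197
  113.138.0.0/15 (113.138.0.0 - 113.139.255.255) -> 113.12.114.169
More-specific entries that do NOT match:
  113.139.4.56/29 (113.139.4.56 - 113.139.4.63) does not contain 113.139.4.55
  113.139.5.32/27 (113.139.5.32 - 113.139.5.63) does not contain 113.139.4.55
  113.139.4.0/27 (113.139.4.0 - 113.139.4.31) does not contain 113.139.4.55
  113.131.4.0/25 (113.131.4.0 - 113.131.4.127) does not contain 113.139.4.55
  121.139.4.0/24 (121.139.4.0 - 121.139.4.255) does not contain 113.139.4.55
  49.139.4.0/23 (49.139.4.0 - 49.139.5.255) does not contain 113.139.4.55
  113.139.0.0/23 (113.139.0.0 - 113.139.1.255) does not contain 113.139.4.55
  113.139.16.0/21 (113.139.16.0 - 113.139.23.255) does not contain 113.139.4.55
  113.139.64.0/21 (113.139.64.0 - 113.139.71.255) does not contain 113.139.4.55
  113.139.16.0/20 (113.139.16.0 - 113.139.31.255) does not contain 113.139.4.55
Longest matching prefix is /15 -> next hop 113.12.114.169.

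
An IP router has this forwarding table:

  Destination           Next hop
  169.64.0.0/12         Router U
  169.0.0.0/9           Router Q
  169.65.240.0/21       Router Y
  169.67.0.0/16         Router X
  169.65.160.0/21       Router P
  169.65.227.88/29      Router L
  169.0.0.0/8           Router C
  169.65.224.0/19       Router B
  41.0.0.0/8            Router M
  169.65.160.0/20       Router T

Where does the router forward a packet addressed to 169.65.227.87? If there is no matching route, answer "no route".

Routes whose prefix contains 169.65.227.87:
  169.0.0.0/8 (169.0.0.0 - 169.255.255.255) -> Router C
  169.0.0.0/9 (169.0.0.0 - 169.127.255.255) -> Router Q
  169.64.0.0/12 (169.64.0.0 - 169.79.255.255) -> Router U
  169.65.224.0/19 (169.65.224.0 - 169.65.255.255) -> Router B
More-specific entries that do NOT match:
  169.65.227.88/29 (169.65.227.88 - 169.65.227.95) does not contain 169.65.227.87
  169.65.240.0/21 (169.65.240.0 - 169.65.247.255) does not contain 169.65.227.87
  169.65.160.0/21 (169.65.160.0 - 169.65.167.255) does not contain 169.65.227.87
  169.65.160.0/20 (169.65.160.0 - 169.65.175.255) does not contain 169.65.227.87
Longest matching prefix is /19 -> next hop Router B.

Router B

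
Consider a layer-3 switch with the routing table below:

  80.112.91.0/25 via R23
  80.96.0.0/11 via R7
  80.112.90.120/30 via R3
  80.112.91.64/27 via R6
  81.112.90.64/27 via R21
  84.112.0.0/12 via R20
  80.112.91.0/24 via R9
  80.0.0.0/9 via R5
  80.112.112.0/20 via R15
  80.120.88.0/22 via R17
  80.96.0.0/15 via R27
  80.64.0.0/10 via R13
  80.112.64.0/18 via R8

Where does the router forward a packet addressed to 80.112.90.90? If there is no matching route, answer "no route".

R8

Routes whose prefix contains 80.112.90.90:
  80.0.0.0/9 (80.0.0.0 - 80.127.255.255) -> R5
  80.64.0.0/10 (80.64.0.0 - 80.127.255.255) -> R13
  80.96.0.0/11 (80.96.0.0 - 80.127.255.255) -> R7
  80.112.64.0/18 (80.112.64.0 - 80.112.127.255) -> R8
More-specific entries that do NOT match:
  80.112.90.120/30 (80.112.90.120 - 80.112.90.123) does not contain 80.112.90.90
  80.112.91.64/27 (80.112.91.64 - 80.112.91.95) does not contain 80.112.90.90
  81.112.90.64/27 (81.112.90.64 - 81.112.90.95) does not contain 80.112.90.90
  80.112.91.0/25 (80.112.91.0 - 80.112.91.127) does not contain 80.112.90.90
  80.112.91.0/24 (80.112.91.0 - 80.112.91.255) does not contain 80.112.90.90
  80.120.88.0/22 (80.120.88.0 - 80.120.91.255) does not contain 80.112.90.90
  80.112.112.0/20 (80.112.112.0 - 80.112.127.255) does not contain 80.112.90.90
Longest matching prefix is /18 -> next hop R8.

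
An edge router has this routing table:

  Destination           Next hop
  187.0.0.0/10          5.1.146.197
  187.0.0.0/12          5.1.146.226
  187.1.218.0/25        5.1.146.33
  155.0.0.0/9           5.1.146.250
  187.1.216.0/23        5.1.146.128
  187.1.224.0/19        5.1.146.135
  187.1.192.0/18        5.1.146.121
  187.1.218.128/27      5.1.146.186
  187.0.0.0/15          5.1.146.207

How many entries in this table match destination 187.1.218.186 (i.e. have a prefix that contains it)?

Prefixes containing 187.1.218.186:
  187.0.0.0/10 (187.0.0.0 - 187.63.255.255)
  187.0.0.0/12 (187.0.0.0 - 187.15.255.255)
  187.0.0.0/15 (187.0.0.0 - 187.1.255.255)
  187.1.192.0/18 (187.1.192.0 - 187.1.255.255)
Total matching entries: 4.

4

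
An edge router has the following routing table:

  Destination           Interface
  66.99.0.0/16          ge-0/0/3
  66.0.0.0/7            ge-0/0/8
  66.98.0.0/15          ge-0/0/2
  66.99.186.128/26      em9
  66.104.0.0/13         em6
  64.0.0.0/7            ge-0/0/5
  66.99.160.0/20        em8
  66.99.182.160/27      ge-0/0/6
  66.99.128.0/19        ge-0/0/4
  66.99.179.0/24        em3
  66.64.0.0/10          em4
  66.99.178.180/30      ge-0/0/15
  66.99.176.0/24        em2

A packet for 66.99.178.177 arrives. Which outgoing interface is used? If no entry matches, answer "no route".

ge-0/0/3

Routes whose prefix contains 66.99.178.177:
  66.0.0.0/7 (66.0.0.0 - 67.255.255.255) -> ge-0/0/8
  66.64.0.0/10 (66.64.0.0 - 66.127.255.255) -> em4
  66.98.0.0/15 (66.98.0.0 - 66.99.255.255) -> ge-0/0/2
  66.99.0.0/16 (66.99.0.0 - 66.99.255.255) -> ge-0/0/3
More-specific entries that do NOT match:
  66.99.178.180/30 (66.99.178.180 - 66.99.178.183) does not contain 66.99.178.177
  66.99.182.160/27 (66.99.182.160 - 66.99.182.191) does not contain 66.99.178.177
  66.99.186.128/26 (66.99.186.128 - 66.99.186.191) does not contain 66.99.178.177
  66.99.179.0/24 (66.99.179.0 - 66.99.179.255) does not contain 66.99.178.177
  66.99.176.0/24 (66.99.176.0 - 66.99.176.255) does not contain 66.99.178.177
  66.99.160.0/20 (66.99.160.0 - 66.99.175.255) does not contain 66.99.178.177
  66.99.128.0/19 (66.99.128.0 - 66.99.159.255) does not contain 66.99.178.177
Longest matching prefix is /16 -> interface ge-0/0/3.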